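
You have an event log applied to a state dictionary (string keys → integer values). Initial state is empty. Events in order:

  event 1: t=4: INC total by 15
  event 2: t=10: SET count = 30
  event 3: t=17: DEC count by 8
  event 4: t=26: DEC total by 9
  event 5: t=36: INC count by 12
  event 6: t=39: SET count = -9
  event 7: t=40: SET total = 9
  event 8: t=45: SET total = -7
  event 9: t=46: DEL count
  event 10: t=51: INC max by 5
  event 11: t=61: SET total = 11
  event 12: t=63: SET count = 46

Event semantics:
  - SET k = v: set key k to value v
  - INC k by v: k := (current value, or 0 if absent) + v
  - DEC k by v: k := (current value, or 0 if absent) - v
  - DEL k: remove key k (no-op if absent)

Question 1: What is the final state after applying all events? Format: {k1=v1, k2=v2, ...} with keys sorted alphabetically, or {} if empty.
  after event 1 (t=4: INC total by 15): {total=15}
  after event 2 (t=10: SET count = 30): {count=30, total=15}
  after event 3 (t=17: DEC count by 8): {count=22, total=15}
  after event 4 (t=26: DEC total by 9): {count=22, total=6}
  after event 5 (t=36: INC count by 12): {count=34, total=6}
  after event 6 (t=39: SET count = -9): {count=-9, total=6}
  after event 7 (t=40: SET total = 9): {count=-9, total=9}
  after event 8 (t=45: SET total = -7): {count=-9, total=-7}
  after event 9 (t=46: DEL count): {total=-7}
  after event 10 (t=51: INC max by 5): {max=5, total=-7}
  after event 11 (t=61: SET total = 11): {max=5, total=11}
  after event 12 (t=63: SET count = 46): {count=46, max=5, total=11}

Answer: {count=46, max=5, total=11}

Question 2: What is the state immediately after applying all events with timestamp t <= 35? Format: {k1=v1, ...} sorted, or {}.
Apply events with t <= 35 (4 events):
  after event 1 (t=4: INC total by 15): {total=15}
  after event 2 (t=10: SET count = 30): {count=30, total=15}
  after event 3 (t=17: DEC count by 8): {count=22, total=15}
  after event 4 (t=26: DEC total by 9): {count=22, total=6}

Answer: {count=22, total=6}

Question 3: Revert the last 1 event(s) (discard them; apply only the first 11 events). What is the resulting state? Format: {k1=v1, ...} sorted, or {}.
Answer: {max=5, total=11}

Derivation:
Keep first 11 events (discard last 1):
  after event 1 (t=4: INC total by 15): {total=15}
  after event 2 (t=10: SET count = 30): {count=30, total=15}
  after event 3 (t=17: DEC count by 8): {count=22, total=15}
  after event 4 (t=26: DEC total by 9): {count=22, total=6}
  after event 5 (t=36: INC count by 12): {count=34, total=6}
  after event 6 (t=39: SET count = -9): {count=-9, total=6}
  after event 7 (t=40: SET total = 9): {count=-9, total=9}
  after event 8 (t=45: SET total = -7): {count=-9, total=-7}
  after event 9 (t=46: DEL count): {total=-7}
  after event 10 (t=51: INC max by 5): {max=5, total=-7}
  after event 11 (t=61: SET total = 11): {max=5, total=11}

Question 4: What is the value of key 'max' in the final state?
Answer: 5

Derivation:
Track key 'max' through all 12 events:
  event 1 (t=4: INC total by 15): max unchanged
  event 2 (t=10: SET count = 30): max unchanged
  event 3 (t=17: DEC count by 8): max unchanged
  event 4 (t=26: DEC total by 9): max unchanged
  event 5 (t=36: INC count by 12): max unchanged
  event 6 (t=39: SET count = -9): max unchanged
  event 7 (t=40: SET total = 9): max unchanged
  event 8 (t=45: SET total = -7): max unchanged
  event 9 (t=46: DEL count): max unchanged
  event 10 (t=51: INC max by 5): max (absent) -> 5
  event 11 (t=61: SET total = 11): max unchanged
  event 12 (t=63: SET count = 46): max unchanged
Final: max = 5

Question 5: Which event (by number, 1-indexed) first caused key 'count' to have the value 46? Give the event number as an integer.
Looking for first event where count becomes 46:
  event 2: count = 30
  event 3: count = 22
  event 4: count = 22
  event 5: count = 34
  event 6: count = -9
  event 7: count = -9
  event 8: count = -9
  event 9: count = (absent)
  event 12: count (absent) -> 46  <-- first match

Answer: 12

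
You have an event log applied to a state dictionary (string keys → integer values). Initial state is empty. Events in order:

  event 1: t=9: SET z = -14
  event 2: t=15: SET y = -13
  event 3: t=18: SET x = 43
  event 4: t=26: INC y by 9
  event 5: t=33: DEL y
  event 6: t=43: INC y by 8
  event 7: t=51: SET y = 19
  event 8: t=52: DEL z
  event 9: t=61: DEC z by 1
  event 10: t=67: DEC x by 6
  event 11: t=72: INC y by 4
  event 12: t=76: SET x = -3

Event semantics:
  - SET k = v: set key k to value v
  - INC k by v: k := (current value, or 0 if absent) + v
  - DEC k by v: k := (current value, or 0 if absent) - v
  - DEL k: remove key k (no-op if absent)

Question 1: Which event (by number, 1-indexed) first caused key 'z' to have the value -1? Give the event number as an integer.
Answer: 9

Derivation:
Looking for first event where z becomes -1:
  event 1: z = -14
  event 2: z = -14
  event 3: z = -14
  event 4: z = -14
  event 5: z = -14
  event 6: z = -14
  event 7: z = -14
  event 8: z = (absent)
  event 9: z (absent) -> -1  <-- first match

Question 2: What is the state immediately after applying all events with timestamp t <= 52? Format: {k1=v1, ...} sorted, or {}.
Apply events with t <= 52 (8 events):
  after event 1 (t=9: SET z = -14): {z=-14}
  after event 2 (t=15: SET y = -13): {y=-13, z=-14}
  after event 3 (t=18: SET x = 43): {x=43, y=-13, z=-14}
  after event 4 (t=26: INC y by 9): {x=43, y=-4, z=-14}
  after event 5 (t=33: DEL y): {x=43, z=-14}
  after event 6 (t=43: INC y by 8): {x=43, y=8, z=-14}
  after event 7 (t=51: SET y = 19): {x=43, y=19, z=-14}
  after event 8 (t=52: DEL z): {x=43, y=19}

Answer: {x=43, y=19}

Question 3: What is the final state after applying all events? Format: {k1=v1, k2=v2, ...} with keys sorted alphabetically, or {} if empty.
Answer: {x=-3, y=23, z=-1}

Derivation:
  after event 1 (t=9: SET z = -14): {z=-14}
  after event 2 (t=15: SET y = -13): {y=-13, z=-14}
  after event 3 (t=18: SET x = 43): {x=43, y=-13, z=-14}
  after event 4 (t=26: INC y by 9): {x=43, y=-4, z=-14}
  after event 5 (t=33: DEL y): {x=43, z=-14}
  after event 6 (t=43: INC y by 8): {x=43, y=8, z=-14}
  after event 7 (t=51: SET y = 19): {x=43, y=19, z=-14}
  after event 8 (t=52: DEL z): {x=43, y=19}
  after event 9 (t=61: DEC z by 1): {x=43, y=19, z=-1}
  after event 10 (t=67: DEC x by 6): {x=37, y=19, z=-1}
  after event 11 (t=72: INC y by 4): {x=37, y=23, z=-1}
  after event 12 (t=76: SET x = -3): {x=-3, y=23, z=-1}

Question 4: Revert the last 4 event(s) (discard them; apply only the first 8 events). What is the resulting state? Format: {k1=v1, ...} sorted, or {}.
Keep first 8 events (discard last 4):
  after event 1 (t=9: SET z = -14): {z=-14}
  after event 2 (t=15: SET y = -13): {y=-13, z=-14}
  after event 3 (t=18: SET x = 43): {x=43, y=-13, z=-14}
  after event 4 (t=26: INC y by 9): {x=43, y=-4, z=-14}
  after event 5 (t=33: DEL y): {x=43, z=-14}
  after event 6 (t=43: INC y by 8): {x=43, y=8, z=-14}
  after event 7 (t=51: SET y = 19): {x=43, y=19, z=-14}
  after event 8 (t=52: DEL z): {x=43, y=19}

Answer: {x=43, y=19}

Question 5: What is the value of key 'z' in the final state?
Track key 'z' through all 12 events:
  event 1 (t=9: SET z = -14): z (absent) -> -14
  event 2 (t=15: SET y = -13): z unchanged
  event 3 (t=18: SET x = 43): z unchanged
  event 4 (t=26: INC y by 9): z unchanged
  event 5 (t=33: DEL y): z unchanged
  event 6 (t=43: INC y by 8): z unchanged
  event 7 (t=51: SET y = 19): z unchanged
  event 8 (t=52: DEL z): z -14 -> (absent)
  event 9 (t=61: DEC z by 1): z (absent) -> -1
  event 10 (t=67: DEC x by 6): z unchanged
  event 11 (t=72: INC y by 4): z unchanged
  event 12 (t=76: SET x = -3): z unchanged
Final: z = -1

Answer: -1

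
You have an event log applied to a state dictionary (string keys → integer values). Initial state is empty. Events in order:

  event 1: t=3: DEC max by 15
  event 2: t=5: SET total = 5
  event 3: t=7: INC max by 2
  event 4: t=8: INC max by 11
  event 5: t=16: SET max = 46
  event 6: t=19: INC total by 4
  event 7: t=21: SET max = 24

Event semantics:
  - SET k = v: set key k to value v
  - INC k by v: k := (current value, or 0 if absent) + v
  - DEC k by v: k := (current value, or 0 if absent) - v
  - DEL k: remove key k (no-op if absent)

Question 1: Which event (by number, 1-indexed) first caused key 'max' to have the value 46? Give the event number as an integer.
Looking for first event where max becomes 46:
  event 1: max = -15
  event 2: max = -15
  event 3: max = -13
  event 4: max = -2
  event 5: max -2 -> 46  <-- first match

Answer: 5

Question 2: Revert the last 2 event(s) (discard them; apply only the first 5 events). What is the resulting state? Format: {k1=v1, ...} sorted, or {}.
Keep first 5 events (discard last 2):
  after event 1 (t=3: DEC max by 15): {max=-15}
  after event 2 (t=5: SET total = 5): {max=-15, total=5}
  after event 3 (t=7: INC max by 2): {max=-13, total=5}
  after event 4 (t=8: INC max by 11): {max=-2, total=5}
  after event 5 (t=16: SET max = 46): {max=46, total=5}

Answer: {max=46, total=5}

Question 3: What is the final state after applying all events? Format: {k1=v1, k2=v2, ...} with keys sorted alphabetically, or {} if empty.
Answer: {max=24, total=9}

Derivation:
  after event 1 (t=3: DEC max by 15): {max=-15}
  after event 2 (t=5: SET total = 5): {max=-15, total=5}
  after event 3 (t=7: INC max by 2): {max=-13, total=5}
  after event 4 (t=8: INC max by 11): {max=-2, total=5}
  after event 5 (t=16: SET max = 46): {max=46, total=5}
  after event 6 (t=19: INC total by 4): {max=46, total=9}
  after event 7 (t=21: SET max = 24): {max=24, total=9}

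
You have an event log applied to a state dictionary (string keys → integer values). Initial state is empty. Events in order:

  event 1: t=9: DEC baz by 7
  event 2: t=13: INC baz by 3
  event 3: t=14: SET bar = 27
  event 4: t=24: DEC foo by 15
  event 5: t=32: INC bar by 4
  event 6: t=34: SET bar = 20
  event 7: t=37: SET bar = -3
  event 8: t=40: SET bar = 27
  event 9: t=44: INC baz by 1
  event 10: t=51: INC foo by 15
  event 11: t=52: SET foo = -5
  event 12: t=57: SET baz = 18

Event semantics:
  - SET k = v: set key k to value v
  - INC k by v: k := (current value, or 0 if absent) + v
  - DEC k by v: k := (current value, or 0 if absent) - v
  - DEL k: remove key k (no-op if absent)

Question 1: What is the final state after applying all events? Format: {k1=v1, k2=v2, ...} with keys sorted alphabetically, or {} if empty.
Answer: {bar=27, baz=18, foo=-5}

Derivation:
  after event 1 (t=9: DEC baz by 7): {baz=-7}
  after event 2 (t=13: INC baz by 3): {baz=-4}
  after event 3 (t=14: SET bar = 27): {bar=27, baz=-4}
  after event 4 (t=24: DEC foo by 15): {bar=27, baz=-4, foo=-15}
  after event 5 (t=32: INC bar by 4): {bar=31, baz=-4, foo=-15}
  after event 6 (t=34: SET bar = 20): {bar=20, baz=-4, foo=-15}
  after event 7 (t=37: SET bar = -3): {bar=-3, baz=-4, foo=-15}
  after event 8 (t=40: SET bar = 27): {bar=27, baz=-4, foo=-15}
  after event 9 (t=44: INC baz by 1): {bar=27, baz=-3, foo=-15}
  after event 10 (t=51: INC foo by 15): {bar=27, baz=-3, foo=0}
  after event 11 (t=52: SET foo = -5): {bar=27, baz=-3, foo=-5}
  after event 12 (t=57: SET baz = 18): {bar=27, baz=18, foo=-5}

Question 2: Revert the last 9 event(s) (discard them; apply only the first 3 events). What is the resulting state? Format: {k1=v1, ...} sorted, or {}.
Answer: {bar=27, baz=-4}

Derivation:
Keep first 3 events (discard last 9):
  after event 1 (t=9: DEC baz by 7): {baz=-7}
  after event 2 (t=13: INC baz by 3): {baz=-4}
  after event 3 (t=14: SET bar = 27): {bar=27, baz=-4}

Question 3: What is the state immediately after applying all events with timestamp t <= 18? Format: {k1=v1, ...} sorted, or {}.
Apply events with t <= 18 (3 events):
  after event 1 (t=9: DEC baz by 7): {baz=-7}
  after event 2 (t=13: INC baz by 3): {baz=-4}
  after event 3 (t=14: SET bar = 27): {bar=27, baz=-4}

Answer: {bar=27, baz=-4}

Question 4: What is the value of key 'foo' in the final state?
Track key 'foo' through all 12 events:
  event 1 (t=9: DEC baz by 7): foo unchanged
  event 2 (t=13: INC baz by 3): foo unchanged
  event 3 (t=14: SET bar = 27): foo unchanged
  event 4 (t=24: DEC foo by 15): foo (absent) -> -15
  event 5 (t=32: INC bar by 4): foo unchanged
  event 6 (t=34: SET bar = 20): foo unchanged
  event 7 (t=37: SET bar = -3): foo unchanged
  event 8 (t=40: SET bar = 27): foo unchanged
  event 9 (t=44: INC baz by 1): foo unchanged
  event 10 (t=51: INC foo by 15): foo -15 -> 0
  event 11 (t=52: SET foo = -5): foo 0 -> -5
  event 12 (t=57: SET baz = 18): foo unchanged
Final: foo = -5

Answer: -5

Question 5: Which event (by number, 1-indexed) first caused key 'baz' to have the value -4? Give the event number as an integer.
Answer: 2

Derivation:
Looking for first event where baz becomes -4:
  event 1: baz = -7
  event 2: baz -7 -> -4  <-- first match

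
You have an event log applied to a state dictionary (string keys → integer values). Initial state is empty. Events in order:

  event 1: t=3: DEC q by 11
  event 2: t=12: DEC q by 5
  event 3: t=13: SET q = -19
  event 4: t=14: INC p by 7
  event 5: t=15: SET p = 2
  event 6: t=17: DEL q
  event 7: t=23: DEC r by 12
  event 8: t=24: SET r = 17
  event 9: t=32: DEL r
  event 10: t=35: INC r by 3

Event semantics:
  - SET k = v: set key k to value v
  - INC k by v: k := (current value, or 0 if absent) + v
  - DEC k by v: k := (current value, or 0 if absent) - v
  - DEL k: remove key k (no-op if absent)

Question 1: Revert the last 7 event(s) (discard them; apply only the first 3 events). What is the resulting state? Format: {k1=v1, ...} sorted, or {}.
Keep first 3 events (discard last 7):
  after event 1 (t=3: DEC q by 11): {q=-11}
  after event 2 (t=12: DEC q by 5): {q=-16}
  after event 3 (t=13: SET q = -19): {q=-19}

Answer: {q=-19}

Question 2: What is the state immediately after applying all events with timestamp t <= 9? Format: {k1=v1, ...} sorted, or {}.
Apply events with t <= 9 (1 events):
  after event 1 (t=3: DEC q by 11): {q=-11}

Answer: {q=-11}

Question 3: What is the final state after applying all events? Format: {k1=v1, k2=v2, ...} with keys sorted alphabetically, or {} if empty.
  after event 1 (t=3: DEC q by 11): {q=-11}
  after event 2 (t=12: DEC q by 5): {q=-16}
  after event 3 (t=13: SET q = -19): {q=-19}
  after event 4 (t=14: INC p by 7): {p=7, q=-19}
  after event 5 (t=15: SET p = 2): {p=2, q=-19}
  after event 6 (t=17: DEL q): {p=2}
  after event 7 (t=23: DEC r by 12): {p=2, r=-12}
  after event 8 (t=24: SET r = 17): {p=2, r=17}
  after event 9 (t=32: DEL r): {p=2}
  after event 10 (t=35: INC r by 3): {p=2, r=3}

Answer: {p=2, r=3}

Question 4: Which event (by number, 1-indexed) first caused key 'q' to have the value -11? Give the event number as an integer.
Looking for first event where q becomes -11:
  event 1: q (absent) -> -11  <-- first match

Answer: 1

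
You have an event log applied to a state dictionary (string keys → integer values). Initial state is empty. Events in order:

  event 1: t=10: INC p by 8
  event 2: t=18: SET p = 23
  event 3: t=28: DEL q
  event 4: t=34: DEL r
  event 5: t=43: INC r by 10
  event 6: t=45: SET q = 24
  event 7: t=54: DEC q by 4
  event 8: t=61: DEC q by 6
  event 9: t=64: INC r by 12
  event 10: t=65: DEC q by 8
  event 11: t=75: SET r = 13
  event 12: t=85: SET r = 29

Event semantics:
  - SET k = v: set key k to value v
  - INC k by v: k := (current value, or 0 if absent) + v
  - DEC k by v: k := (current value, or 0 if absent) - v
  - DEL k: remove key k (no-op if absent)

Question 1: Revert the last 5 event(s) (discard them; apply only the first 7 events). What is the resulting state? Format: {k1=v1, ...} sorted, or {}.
Answer: {p=23, q=20, r=10}

Derivation:
Keep first 7 events (discard last 5):
  after event 1 (t=10: INC p by 8): {p=8}
  after event 2 (t=18: SET p = 23): {p=23}
  after event 3 (t=28: DEL q): {p=23}
  after event 4 (t=34: DEL r): {p=23}
  after event 5 (t=43: INC r by 10): {p=23, r=10}
  after event 6 (t=45: SET q = 24): {p=23, q=24, r=10}
  after event 7 (t=54: DEC q by 4): {p=23, q=20, r=10}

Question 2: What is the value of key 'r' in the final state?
Answer: 29

Derivation:
Track key 'r' through all 12 events:
  event 1 (t=10: INC p by 8): r unchanged
  event 2 (t=18: SET p = 23): r unchanged
  event 3 (t=28: DEL q): r unchanged
  event 4 (t=34: DEL r): r (absent) -> (absent)
  event 5 (t=43: INC r by 10): r (absent) -> 10
  event 6 (t=45: SET q = 24): r unchanged
  event 7 (t=54: DEC q by 4): r unchanged
  event 8 (t=61: DEC q by 6): r unchanged
  event 9 (t=64: INC r by 12): r 10 -> 22
  event 10 (t=65: DEC q by 8): r unchanged
  event 11 (t=75: SET r = 13): r 22 -> 13
  event 12 (t=85: SET r = 29): r 13 -> 29
Final: r = 29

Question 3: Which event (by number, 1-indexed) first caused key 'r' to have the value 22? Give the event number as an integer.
Answer: 9

Derivation:
Looking for first event where r becomes 22:
  event 5: r = 10
  event 6: r = 10
  event 7: r = 10
  event 8: r = 10
  event 9: r 10 -> 22  <-- first match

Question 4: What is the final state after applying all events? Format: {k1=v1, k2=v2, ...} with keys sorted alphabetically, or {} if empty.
Answer: {p=23, q=6, r=29}

Derivation:
  after event 1 (t=10: INC p by 8): {p=8}
  after event 2 (t=18: SET p = 23): {p=23}
  after event 3 (t=28: DEL q): {p=23}
  after event 4 (t=34: DEL r): {p=23}
  after event 5 (t=43: INC r by 10): {p=23, r=10}
  after event 6 (t=45: SET q = 24): {p=23, q=24, r=10}
  after event 7 (t=54: DEC q by 4): {p=23, q=20, r=10}
  after event 8 (t=61: DEC q by 6): {p=23, q=14, r=10}
  after event 9 (t=64: INC r by 12): {p=23, q=14, r=22}
  after event 10 (t=65: DEC q by 8): {p=23, q=6, r=22}
  after event 11 (t=75: SET r = 13): {p=23, q=6, r=13}
  after event 12 (t=85: SET r = 29): {p=23, q=6, r=29}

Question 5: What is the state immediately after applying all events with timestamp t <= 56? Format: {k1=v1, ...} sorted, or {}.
Answer: {p=23, q=20, r=10}

Derivation:
Apply events with t <= 56 (7 events):
  after event 1 (t=10: INC p by 8): {p=8}
  after event 2 (t=18: SET p = 23): {p=23}
  after event 3 (t=28: DEL q): {p=23}
  after event 4 (t=34: DEL r): {p=23}
  after event 5 (t=43: INC r by 10): {p=23, r=10}
  after event 6 (t=45: SET q = 24): {p=23, q=24, r=10}
  after event 7 (t=54: DEC q by 4): {p=23, q=20, r=10}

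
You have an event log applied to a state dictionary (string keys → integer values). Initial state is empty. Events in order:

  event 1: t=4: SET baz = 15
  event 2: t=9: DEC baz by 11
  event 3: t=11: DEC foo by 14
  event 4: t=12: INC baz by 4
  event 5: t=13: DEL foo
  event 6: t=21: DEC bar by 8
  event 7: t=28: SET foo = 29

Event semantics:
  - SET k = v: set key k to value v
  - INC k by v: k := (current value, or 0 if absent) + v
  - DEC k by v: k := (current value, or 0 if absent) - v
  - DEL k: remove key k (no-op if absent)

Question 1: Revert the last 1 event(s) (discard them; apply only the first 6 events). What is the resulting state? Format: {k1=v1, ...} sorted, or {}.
Keep first 6 events (discard last 1):
  after event 1 (t=4: SET baz = 15): {baz=15}
  after event 2 (t=9: DEC baz by 11): {baz=4}
  after event 3 (t=11: DEC foo by 14): {baz=4, foo=-14}
  after event 4 (t=12: INC baz by 4): {baz=8, foo=-14}
  after event 5 (t=13: DEL foo): {baz=8}
  after event 6 (t=21: DEC bar by 8): {bar=-8, baz=8}

Answer: {bar=-8, baz=8}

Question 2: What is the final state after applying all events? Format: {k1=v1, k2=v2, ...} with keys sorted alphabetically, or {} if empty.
  after event 1 (t=4: SET baz = 15): {baz=15}
  after event 2 (t=9: DEC baz by 11): {baz=4}
  after event 3 (t=11: DEC foo by 14): {baz=4, foo=-14}
  after event 4 (t=12: INC baz by 4): {baz=8, foo=-14}
  after event 5 (t=13: DEL foo): {baz=8}
  after event 6 (t=21: DEC bar by 8): {bar=-8, baz=8}
  after event 7 (t=28: SET foo = 29): {bar=-8, baz=8, foo=29}

Answer: {bar=-8, baz=8, foo=29}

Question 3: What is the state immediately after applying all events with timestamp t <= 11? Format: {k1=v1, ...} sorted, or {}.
Apply events with t <= 11 (3 events):
  after event 1 (t=4: SET baz = 15): {baz=15}
  after event 2 (t=9: DEC baz by 11): {baz=4}
  after event 3 (t=11: DEC foo by 14): {baz=4, foo=-14}

Answer: {baz=4, foo=-14}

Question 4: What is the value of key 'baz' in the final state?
Track key 'baz' through all 7 events:
  event 1 (t=4: SET baz = 15): baz (absent) -> 15
  event 2 (t=9: DEC baz by 11): baz 15 -> 4
  event 3 (t=11: DEC foo by 14): baz unchanged
  event 4 (t=12: INC baz by 4): baz 4 -> 8
  event 5 (t=13: DEL foo): baz unchanged
  event 6 (t=21: DEC bar by 8): baz unchanged
  event 7 (t=28: SET foo = 29): baz unchanged
Final: baz = 8

Answer: 8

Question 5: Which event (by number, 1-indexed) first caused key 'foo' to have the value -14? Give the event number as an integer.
Looking for first event where foo becomes -14:
  event 3: foo (absent) -> -14  <-- first match

Answer: 3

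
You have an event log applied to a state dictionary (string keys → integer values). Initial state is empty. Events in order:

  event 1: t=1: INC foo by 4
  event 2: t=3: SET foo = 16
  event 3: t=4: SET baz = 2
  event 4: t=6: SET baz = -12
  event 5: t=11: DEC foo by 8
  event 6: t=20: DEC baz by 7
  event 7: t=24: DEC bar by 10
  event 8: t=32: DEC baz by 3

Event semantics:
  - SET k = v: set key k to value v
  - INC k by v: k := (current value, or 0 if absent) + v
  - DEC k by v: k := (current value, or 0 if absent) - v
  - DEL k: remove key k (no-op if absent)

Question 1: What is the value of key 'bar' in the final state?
Answer: -10

Derivation:
Track key 'bar' through all 8 events:
  event 1 (t=1: INC foo by 4): bar unchanged
  event 2 (t=3: SET foo = 16): bar unchanged
  event 3 (t=4: SET baz = 2): bar unchanged
  event 4 (t=6: SET baz = -12): bar unchanged
  event 5 (t=11: DEC foo by 8): bar unchanged
  event 6 (t=20: DEC baz by 7): bar unchanged
  event 7 (t=24: DEC bar by 10): bar (absent) -> -10
  event 8 (t=32: DEC baz by 3): bar unchanged
Final: bar = -10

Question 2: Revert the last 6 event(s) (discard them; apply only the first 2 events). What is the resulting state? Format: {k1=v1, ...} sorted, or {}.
Answer: {foo=16}

Derivation:
Keep first 2 events (discard last 6):
  after event 1 (t=1: INC foo by 4): {foo=4}
  after event 2 (t=3: SET foo = 16): {foo=16}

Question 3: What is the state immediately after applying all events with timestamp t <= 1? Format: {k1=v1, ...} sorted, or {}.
Answer: {foo=4}

Derivation:
Apply events with t <= 1 (1 events):
  after event 1 (t=1: INC foo by 4): {foo=4}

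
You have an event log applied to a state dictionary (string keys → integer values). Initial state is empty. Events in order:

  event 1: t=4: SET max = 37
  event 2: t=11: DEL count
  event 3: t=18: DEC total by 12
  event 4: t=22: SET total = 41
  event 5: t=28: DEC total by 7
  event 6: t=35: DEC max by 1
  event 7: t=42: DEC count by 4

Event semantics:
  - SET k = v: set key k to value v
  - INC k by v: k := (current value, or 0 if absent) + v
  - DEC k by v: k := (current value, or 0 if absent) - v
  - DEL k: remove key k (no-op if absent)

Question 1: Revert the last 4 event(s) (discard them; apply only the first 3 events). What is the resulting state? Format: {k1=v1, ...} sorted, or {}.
Keep first 3 events (discard last 4):
  after event 1 (t=4: SET max = 37): {max=37}
  after event 2 (t=11: DEL count): {max=37}
  after event 3 (t=18: DEC total by 12): {max=37, total=-12}

Answer: {max=37, total=-12}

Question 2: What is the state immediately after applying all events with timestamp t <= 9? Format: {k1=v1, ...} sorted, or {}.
Answer: {max=37}

Derivation:
Apply events with t <= 9 (1 events):
  after event 1 (t=4: SET max = 37): {max=37}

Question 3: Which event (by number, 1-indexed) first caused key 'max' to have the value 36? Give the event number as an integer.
Answer: 6

Derivation:
Looking for first event where max becomes 36:
  event 1: max = 37
  event 2: max = 37
  event 3: max = 37
  event 4: max = 37
  event 5: max = 37
  event 6: max 37 -> 36  <-- first match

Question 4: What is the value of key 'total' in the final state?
Track key 'total' through all 7 events:
  event 1 (t=4: SET max = 37): total unchanged
  event 2 (t=11: DEL count): total unchanged
  event 3 (t=18: DEC total by 12): total (absent) -> -12
  event 4 (t=22: SET total = 41): total -12 -> 41
  event 5 (t=28: DEC total by 7): total 41 -> 34
  event 6 (t=35: DEC max by 1): total unchanged
  event 7 (t=42: DEC count by 4): total unchanged
Final: total = 34

Answer: 34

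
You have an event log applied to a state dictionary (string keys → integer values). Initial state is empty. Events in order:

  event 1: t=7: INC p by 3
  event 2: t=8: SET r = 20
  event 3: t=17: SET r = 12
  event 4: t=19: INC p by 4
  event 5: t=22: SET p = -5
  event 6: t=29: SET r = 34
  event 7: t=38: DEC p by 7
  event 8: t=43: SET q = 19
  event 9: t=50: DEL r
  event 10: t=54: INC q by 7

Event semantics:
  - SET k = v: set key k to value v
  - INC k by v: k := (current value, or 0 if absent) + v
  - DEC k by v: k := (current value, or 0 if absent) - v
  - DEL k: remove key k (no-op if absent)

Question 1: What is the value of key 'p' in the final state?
Answer: -12

Derivation:
Track key 'p' through all 10 events:
  event 1 (t=7: INC p by 3): p (absent) -> 3
  event 2 (t=8: SET r = 20): p unchanged
  event 3 (t=17: SET r = 12): p unchanged
  event 4 (t=19: INC p by 4): p 3 -> 7
  event 5 (t=22: SET p = -5): p 7 -> -5
  event 6 (t=29: SET r = 34): p unchanged
  event 7 (t=38: DEC p by 7): p -5 -> -12
  event 8 (t=43: SET q = 19): p unchanged
  event 9 (t=50: DEL r): p unchanged
  event 10 (t=54: INC q by 7): p unchanged
Final: p = -12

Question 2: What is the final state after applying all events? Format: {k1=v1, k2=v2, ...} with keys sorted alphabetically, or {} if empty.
Answer: {p=-12, q=26}

Derivation:
  after event 1 (t=7: INC p by 3): {p=3}
  after event 2 (t=8: SET r = 20): {p=3, r=20}
  after event 3 (t=17: SET r = 12): {p=3, r=12}
  after event 4 (t=19: INC p by 4): {p=7, r=12}
  after event 5 (t=22: SET p = -5): {p=-5, r=12}
  after event 6 (t=29: SET r = 34): {p=-5, r=34}
  after event 7 (t=38: DEC p by 7): {p=-12, r=34}
  after event 8 (t=43: SET q = 19): {p=-12, q=19, r=34}
  after event 9 (t=50: DEL r): {p=-12, q=19}
  after event 10 (t=54: INC q by 7): {p=-12, q=26}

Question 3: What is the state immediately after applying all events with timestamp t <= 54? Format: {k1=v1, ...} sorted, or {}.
Answer: {p=-12, q=26}

Derivation:
Apply events with t <= 54 (10 events):
  after event 1 (t=7: INC p by 3): {p=3}
  after event 2 (t=8: SET r = 20): {p=3, r=20}
  after event 3 (t=17: SET r = 12): {p=3, r=12}
  after event 4 (t=19: INC p by 4): {p=7, r=12}
  after event 5 (t=22: SET p = -5): {p=-5, r=12}
  after event 6 (t=29: SET r = 34): {p=-5, r=34}
  after event 7 (t=38: DEC p by 7): {p=-12, r=34}
  after event 8 (t=43: SET q = 19): {p=-12, q=19, r=34}
  after event 9 (t=50: DEL r): {p=-12, q=19}
  after event 10 (t=54: INC q by 7): {p=-12, q=26}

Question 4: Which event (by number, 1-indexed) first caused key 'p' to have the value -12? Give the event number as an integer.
Looking for first event where p becomes -12:
  event 1: p = 3
  event 2: p = 3
  event 3: p = 3
  event 4: p = 7
  event 5: p = -5
  event 6: p = -5
  event 7: p -5 -> -12  <-- first match

Answer: 7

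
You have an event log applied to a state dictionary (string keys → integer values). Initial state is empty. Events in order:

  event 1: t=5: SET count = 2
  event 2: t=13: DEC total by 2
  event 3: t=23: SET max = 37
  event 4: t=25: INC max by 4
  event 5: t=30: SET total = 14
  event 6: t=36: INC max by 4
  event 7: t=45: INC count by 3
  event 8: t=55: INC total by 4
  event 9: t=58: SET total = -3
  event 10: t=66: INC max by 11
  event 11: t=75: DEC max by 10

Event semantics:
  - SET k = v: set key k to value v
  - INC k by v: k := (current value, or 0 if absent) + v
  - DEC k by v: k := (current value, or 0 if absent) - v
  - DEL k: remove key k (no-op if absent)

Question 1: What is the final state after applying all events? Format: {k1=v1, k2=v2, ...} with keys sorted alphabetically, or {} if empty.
Answer: {count=5, max=46, total=-3}

Derivation:
  after event 1 (t=5: SET count = 2): {count=2}
  after event 2 (t=13: DEC total by 2): {count=2, total=-2}
  after event 3 (t=23: SET max = 37): {count=2, max=37, total=-2}
  after event 4 (t=25: INC max by 4): {count=2, max=41, total=-2}
  after event 5 (t=30: SET total = 14): {count=2, max=41, total=14}
  after event 6 (t=36: INC max by 4): {count=2, max=45, total=14}
  after event 7 (t=45: INC count by 3): {count=5, max=45, total=14}
  after event 8 (t=55: INC total by 4): {count=5, max=45, total=18}
  after event 9 (t=58: SET total = -3): {count=5, max=45, total=-3}
  after event 10 (t=66: INC max by 11): {count=5, max=56, total=-3}
  after event 11 (t=75: DEC max by 10): {count=5, max=46, total=-3}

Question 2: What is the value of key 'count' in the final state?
Track key 'count' through all 11 events:
  event 1 (t=5: SET count = 2): count (absent) -> 2
  event 2 (t=13: DEC total by 2): count unchanged
  event 3 (t=23: SET max = 37): count unchanged
  event 4 (t=25: INC max by 4): count unchanged
  event 5 (t=30: SET total = 14): count unchanged
  event 6 (t=36: INC max by 4): count unchanged
  event 7 (t=45: INC count by 3): count 2 -> 5
  event 8 (t=55: INC total by 4): count unchanged
  event 9 (t=58: SET total = -3): count unchanged
  event 10 (t=66: INC max by 11): count unchanged
  event 11 (t=75: DEC max by 10): count unchanged
Final: count = 5

Answer: 5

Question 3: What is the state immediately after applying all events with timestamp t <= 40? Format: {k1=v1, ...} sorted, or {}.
Apply events with t <= 40 (6 events):
  after event 1 (t=5: SET count = 2): {count=2}
  after event 2 (t=13: DEC total by 2): {count=2, total=-2}
  after event 3 (t=23: SET max = 37): {count=2, max=37, total=-2}
  after event 4 (t=25: INC max by 4): {count=2, max=41, total=-2}
  after event 5 (t=30: SET total = 14): {count=2, max=41, total=14}
  after event 6 (t=36: INC max by 4): {count=2, max=45, total=14}

Answer: {count=2, max=45, total=14}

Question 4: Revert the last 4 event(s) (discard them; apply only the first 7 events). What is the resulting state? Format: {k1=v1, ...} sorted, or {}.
Keep first 7 events (discard last 4):
  after event 1 (t=5: SET count = 2): {count=2}
  after event 2 (t=13: DEC total by 2): {count=2, total=-2}
  after event 3 (t=23: SET max = 37): {count=2, max=37, total=-2}
  after event 4 (t=25: INC max by 4): {count=2, max=41, total=-2}
  after event 5 (t=30: SET total = 14): {count=2, max=41, total=14}
  after event 6 (t=36: INC max by 4): {count=2, max=45, total=14}
  after event 7 (t=45: INC count by 3): {count=5, max=45, total=14}

Answer: {count=5, max=45, total=14}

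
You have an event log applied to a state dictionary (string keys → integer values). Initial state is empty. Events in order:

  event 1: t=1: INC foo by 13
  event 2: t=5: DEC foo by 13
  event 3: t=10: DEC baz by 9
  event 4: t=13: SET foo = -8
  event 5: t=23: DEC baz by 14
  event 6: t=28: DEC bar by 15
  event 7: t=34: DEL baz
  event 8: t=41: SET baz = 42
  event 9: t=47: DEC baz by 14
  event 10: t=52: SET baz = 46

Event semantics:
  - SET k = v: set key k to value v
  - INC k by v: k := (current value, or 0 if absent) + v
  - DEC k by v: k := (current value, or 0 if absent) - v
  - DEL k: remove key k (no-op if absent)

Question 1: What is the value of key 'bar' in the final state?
Track key 'bar' through all 10 events:
  event 1 (t=1: INC foo by 13): bar unchanged
  event 2 (t=5: DEC foo by 13): bar unchanged
  event 3 (t=10: DEC baz by 9): bar unchanged
  event 4 (t=13: SET foo = -8): bar unchanged
  event 5 (t=23: DEC baz by 14): bar unchanged
  event 6 (t=28: DEC bar by 15): bar (absent) -> -15
  event 7 (t=34: DEL baz): bar unchanged
  event 8 (t=41: SET baz = 42): bar unchanged
  event 9 (t=47: DEC baz by 14): bar unchanged
  event 10 (t=52: SET baz = 46): bar unchanged
Final: bar = -15

Answer: -15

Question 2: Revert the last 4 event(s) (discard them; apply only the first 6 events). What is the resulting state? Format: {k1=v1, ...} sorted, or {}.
Keep first 6 events (discard last 4):
  after event 1 (t=1: INC foo by 13): {foo=13}
  after event 2 (t=5: DEC foo by 13): {foo=0}
  after event 3 (t=10: DEC baz by 9): {baz=-9, foo=0}
  after event 4 (t=13: SET foo = -8): {baz=-9, foo=-8}
  after event 5 (t=23: DEC baz by 14): {baz=-23, foo=-8}
  after event 6 (t=28: DEC bar by 15): {bar=-15, baz=-23, foo=-8}

Answer: {bar=-15, baz=-23, foo=-8}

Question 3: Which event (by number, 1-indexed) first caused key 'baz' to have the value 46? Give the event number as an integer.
Looking for first event where baz becomes 46:
  event 3: baz = -9
  event 4: baz = -9
  event 5: baz = -23
  event 6: baz = -23
  event 7: baz = (absent)
  event 8: baz = 42
  event 9: baz = 28
  event 10: baz 28 -> 46  <-- first match

Answer: 10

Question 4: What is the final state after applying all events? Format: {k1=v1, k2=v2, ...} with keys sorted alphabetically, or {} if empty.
Answer: {bar=-15, baz=46, foo=-8}

Derivation:
  after event 1 (t=1: INC foo by 13): {foo=13}
  after event 2 (t=5: DEC foo by 13): {foo=0}
  after event 3 (t=10: DEC baz by 9): {baz=-9, foo=0}
  after event 4 (t=13: SET foo = -8): {baz=-9, foo=-8}
  after event 5 (t=23: DEC baz by 14): {baz=-23, foo=-8}
  after event 6 (t=28: DEC bar by 15): {bar=-15, baz=-23, foo=-8}
  after event 7 (t=34: DEL baz): {bar=-15, foo=-8}
  after event 8 (t=41: SET baz = 42): {bar=-15, baz=42, foo=-8}
  after event 9 (t=47: DEC baz by 14): {bar=-15, baz=28, foo=-8}
  after event 10 (t=52: SET baz = 46): {bar=-15, baz=46, foo=-8}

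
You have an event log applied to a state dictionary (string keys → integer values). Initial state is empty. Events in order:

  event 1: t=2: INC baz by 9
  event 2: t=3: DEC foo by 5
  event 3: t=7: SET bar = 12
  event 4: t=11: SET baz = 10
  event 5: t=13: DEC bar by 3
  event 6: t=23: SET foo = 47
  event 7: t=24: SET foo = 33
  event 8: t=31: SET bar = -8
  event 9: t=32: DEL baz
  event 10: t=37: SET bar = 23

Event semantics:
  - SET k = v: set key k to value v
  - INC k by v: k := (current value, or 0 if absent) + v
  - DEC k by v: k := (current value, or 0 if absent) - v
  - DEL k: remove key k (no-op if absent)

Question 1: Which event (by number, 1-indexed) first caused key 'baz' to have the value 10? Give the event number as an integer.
Looking for first event where baz becomes 10:
  event 1: baz = 9
  event 2: baz = 9
  event 3: baz = 9
  event 4: baz 9 -> 10  <-- first match

Answer: 4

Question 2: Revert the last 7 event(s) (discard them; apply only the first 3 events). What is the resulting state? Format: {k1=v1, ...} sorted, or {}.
Keep first 3 events (discard last 7):
  after event 1 (t=2: INC baz by 9): {baz=9}
  after event 2 (t=3: DEC foo by 5): {baz=9, foo=-5}
  after event 3 (t=7: SET bar = 12): {bar=12, baz=9, foo=-5}

Answer: {bar=12, baz=9, foo=-5}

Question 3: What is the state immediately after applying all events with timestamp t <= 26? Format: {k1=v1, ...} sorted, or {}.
Answer: {bar=9, baz=10, foo=33}

Derivation:
Apply events with t <= 26 (7 events):
  after event 1 (t=2: INC baz by 9): {baz=9}
  after event 2 (t=3: DEC foo by 5): {baz=9, foo=-5}
  after event 3 (t=7: SET bar = 12): {bar=12, baz=9, foo=-5}
  after event 4 (t=11: SET baz = 10): {bar=12, baz=10, foo=-5}
  after event 5 (t=13: DEC bar by 3): {bar=9, baz=10, foo=-5}
  after event 6 (t=23: SET foo = 47): {bar=9, baz=10, foo=47}
  after event 7 (t=24: SET foo = 33): {bar=9, baz=10, foo=33}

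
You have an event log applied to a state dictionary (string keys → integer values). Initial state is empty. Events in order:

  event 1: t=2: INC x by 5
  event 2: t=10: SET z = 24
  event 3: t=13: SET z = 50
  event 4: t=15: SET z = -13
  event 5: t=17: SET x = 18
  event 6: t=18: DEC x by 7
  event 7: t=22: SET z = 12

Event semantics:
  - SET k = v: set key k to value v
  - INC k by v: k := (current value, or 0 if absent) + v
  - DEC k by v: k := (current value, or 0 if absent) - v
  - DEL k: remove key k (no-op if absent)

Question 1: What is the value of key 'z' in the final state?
Track key 'z' through all 7 events:
  event 1 (t=2: INC x by 5): z unchanged
  event 2 (t=10: SET z = 24): z (absent) -> 24
  event 3 (t=13: SET z = 50): z 24 -> 50
  event 4 (t=15: SET z = -13): z 50 -> -13
  event 5 (t=17: SET x = 18): z unchanged
  event 6 (t=18: DEC x by 7): z unchanged
  event 7 (t=22: SET z = 12): z -13 -> 12
Final: z = 12

Answer: 12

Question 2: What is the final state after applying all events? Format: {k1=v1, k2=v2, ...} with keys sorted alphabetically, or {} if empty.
  after event 1 (t=2: INC x by 5): {x=5}
  after event 2 (t=10: SET z = 24): {x=5, z=24}
  after event 3 (t=13: SET z = 50): {x=5, z=50}
  after event 4 (t=15: SET z = -13): {x=5, z=-13}
  after event 5 (t=17: SET x = 18): {x=18, z=-13}
  after event 6 (t=18: DEC x by 7): {x=11, z=-13}
  after event 7 (t=22: SET z = 12): {x=11, z=12}

Answer: {x=11, z=12}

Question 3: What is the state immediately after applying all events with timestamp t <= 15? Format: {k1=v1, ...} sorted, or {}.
Answer: {x=5, z=-13}

Derivation:
Apply events with t <= 15 (4 events):
  after event 1 (t=2: INC x by 5): {x=5}
  after event 2 (t=10: SET z = 24): {x=5, z=24}
  after event 3 (t=13: SET z = 50): {x=5, z=50}
  after event 4 (t=15: SET z = -13): {x=5, z=-13}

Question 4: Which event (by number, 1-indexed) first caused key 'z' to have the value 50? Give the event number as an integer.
Answer: 3

Derivation:
Looking for first event where z becomes 50:
  event 2: z = 24
  event 3: z 24 -> 50  <-- first match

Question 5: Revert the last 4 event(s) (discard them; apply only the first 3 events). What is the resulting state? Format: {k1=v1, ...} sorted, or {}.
Answer: {x=5, z=50}

Derivation:
Keep first 3 events (discard last 4):
  after event 1 (t=2: INC x by 5): {x=5}
  after event 2 (t=10: SET z = 24): {x=5, z=24}
  after event 3 (t=13: SET z = 50): {x=5, z=50}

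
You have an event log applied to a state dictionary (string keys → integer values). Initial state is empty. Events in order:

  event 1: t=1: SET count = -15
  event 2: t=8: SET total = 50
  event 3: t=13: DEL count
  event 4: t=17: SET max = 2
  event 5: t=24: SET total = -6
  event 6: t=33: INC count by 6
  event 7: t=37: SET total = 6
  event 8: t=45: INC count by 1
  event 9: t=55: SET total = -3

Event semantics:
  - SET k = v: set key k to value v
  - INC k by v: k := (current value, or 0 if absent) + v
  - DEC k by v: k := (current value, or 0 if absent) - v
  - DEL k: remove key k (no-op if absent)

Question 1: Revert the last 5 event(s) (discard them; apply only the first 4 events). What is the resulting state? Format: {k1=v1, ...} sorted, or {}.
Answer: {max=2, total=50}

Derivation:
Keep first 4 events (discard last 5):
  after event 1 (t=1: SET count = -15): {count=-15}
  after event 2 (t=8: SET total = 50): {count=-15, total=50}
  after event 3 (t=13: DEL count): {total=50}
  after event 4 (t=17: SET max = 2): {max=2, total=50}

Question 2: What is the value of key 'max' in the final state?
Track key 'max' through all 9 events:
  event 1 (t=1: SET count = -15): max unchanged
  event 2 (t=8: SET total = 50): max unchanged
  event 3 (t=13: DEL count): max unchanged
  event 4 (t=17: SET max = 2): max (absent) -> 2
  event 5 (t=24: SET total = -6): max unchanged
  event 6 (t=33: INC count by 6): max unchanged
  event 7 (t=37: SET total = 6): max unchanged
  event 8 (t=45: INC count by 1): max unchanged
  event 9 (t=55: SET total = -3): max unchanged
Final: max = 2

Answer: 2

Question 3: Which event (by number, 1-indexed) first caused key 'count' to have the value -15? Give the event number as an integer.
Looking for first event where count becomes -15:
  event 1: count (absent) -> -15  <-- first match

Answer: 1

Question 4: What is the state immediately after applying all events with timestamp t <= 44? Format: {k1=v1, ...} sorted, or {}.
Apply events with t <= 44 (7 events):
  after event 1 (t=1: SET count = -15): {count=-15}
  after event 2 (t=8: SET total = 50): {count=-15, total=50}
  after event 3 (t=13: DEL count): {total=50}
  after event 4 (t=17: SET max = 2): {max=2, total=50}
  after event 5 (t=24: SET total = -6): {max=2, total=-6}
  after event 6 (t=33: INC count by 6): {count=6, max=2, total=-6}
  after event 7 (t=37: SET total = 6): {count=6, max=2, total=6}

Answer: {count=6, max=2, total=6}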